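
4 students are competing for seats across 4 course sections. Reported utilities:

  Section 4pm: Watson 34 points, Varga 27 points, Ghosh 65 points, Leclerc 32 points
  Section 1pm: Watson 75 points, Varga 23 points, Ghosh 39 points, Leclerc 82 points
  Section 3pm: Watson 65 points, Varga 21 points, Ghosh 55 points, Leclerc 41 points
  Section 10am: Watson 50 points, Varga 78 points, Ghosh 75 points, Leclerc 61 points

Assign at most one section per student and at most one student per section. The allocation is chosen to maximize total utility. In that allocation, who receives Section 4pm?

Ghosh receives Section 4pm.

This is a one-to-one assignment (maximum-weight bipartite matching).
Optimal: Watson→Section 3pm (65 points), Varga→Section 10am (78 points), Ghosh→Section 4pm (65 points), Leclerc→Section 1pm (82 points) — total 65+78+65+82 = 290 points.
Row-greedy (each student in turn takes its best remaining section) gives 259 points, worse by 31.
Ghosh's own top section is Section 10am (75 points), but forcing Ghosh→Section 10am and reassigning the rest optimally gives only 249 points — worse by 41.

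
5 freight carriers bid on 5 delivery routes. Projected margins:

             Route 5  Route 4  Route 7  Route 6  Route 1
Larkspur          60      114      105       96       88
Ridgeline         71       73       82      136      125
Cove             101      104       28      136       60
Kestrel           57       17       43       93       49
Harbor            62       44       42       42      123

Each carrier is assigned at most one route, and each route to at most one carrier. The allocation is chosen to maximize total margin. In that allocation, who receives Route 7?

Larkspur receives Route 7.

Optimal: Larkspur→Route 7 ($105k), Ridgeline→Route 6 ($136k), Cove→Route 4 ($104k), Kestrel→Route 5 ($57k), Harbor→Route 1 ($123k) — total 105+136+104+57+123 = $525k.
Row-greedy (each carrier in turn takes its best remaining route) gives $442k, worse by 83.
Checked against all permutations: $525k is optimal.
Larkspur's own top route is Route 4 ($114k), but forcing Larkspur→Route 4 and reassigning the rest optimally gives only $517k — worse by 8.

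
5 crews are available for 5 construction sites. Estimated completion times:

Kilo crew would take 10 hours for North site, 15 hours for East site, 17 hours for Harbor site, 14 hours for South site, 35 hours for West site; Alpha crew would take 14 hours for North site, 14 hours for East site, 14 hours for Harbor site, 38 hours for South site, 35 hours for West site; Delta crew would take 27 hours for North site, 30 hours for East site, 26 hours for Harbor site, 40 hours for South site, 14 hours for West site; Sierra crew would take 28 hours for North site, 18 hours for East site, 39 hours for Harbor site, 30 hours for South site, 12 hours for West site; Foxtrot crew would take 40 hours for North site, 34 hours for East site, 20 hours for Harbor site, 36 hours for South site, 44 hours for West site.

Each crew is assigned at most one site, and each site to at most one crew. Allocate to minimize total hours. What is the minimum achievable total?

Minimum total: 80 hours

Optimal: Kilo crew→South site (14 hours), Alpha crew→North site (14 hours), Delta crew→West site (14 hours), Sierra crew→East site (18 hours), Foxtrot crew→Harbor site (20 hours) — total 14+14+14+18+20 = 80 hours.
Column-greedy (each site in turn goes to its cheapest remaining crew) gives 88 hours, worse by 8.
Next-best assignment: Kilo crew→South site, Alpha crew→East site, Delta crew→North site, Sierra crew→West site, Foxtrot crew→Harbor site = 87 hours.
Every other assignment is strictly worse.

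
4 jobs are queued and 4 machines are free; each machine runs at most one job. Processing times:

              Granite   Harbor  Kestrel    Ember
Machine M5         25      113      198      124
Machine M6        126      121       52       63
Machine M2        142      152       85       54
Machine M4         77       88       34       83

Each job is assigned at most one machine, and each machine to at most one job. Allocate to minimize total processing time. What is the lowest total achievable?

Min total: 219 min

This is a one-to-one assignment (minimum-cost bipartite matching).
Optimal: Granite→Machine M5 (25 min), Harbor→Machine M4 (88 min), Kestrel→Machine M6 (52 min), Ember→Machine M2 (54 min) — total 25+88+52+54 = 219 min.
Min-entry greedy (repeatedly take the single cheapest remaining cell) gives 234 min, worse by 15.
Next-best assignment: Granite→Machine M5, Harbor→Machine M6, Kestrel→Machine M4, Ember→Machine M2 = 234 min.
Swapping Harbor↔Kestrel (Harbor→Machine M6 121 min, Kestrel→Machine M4 34 min) adds 15.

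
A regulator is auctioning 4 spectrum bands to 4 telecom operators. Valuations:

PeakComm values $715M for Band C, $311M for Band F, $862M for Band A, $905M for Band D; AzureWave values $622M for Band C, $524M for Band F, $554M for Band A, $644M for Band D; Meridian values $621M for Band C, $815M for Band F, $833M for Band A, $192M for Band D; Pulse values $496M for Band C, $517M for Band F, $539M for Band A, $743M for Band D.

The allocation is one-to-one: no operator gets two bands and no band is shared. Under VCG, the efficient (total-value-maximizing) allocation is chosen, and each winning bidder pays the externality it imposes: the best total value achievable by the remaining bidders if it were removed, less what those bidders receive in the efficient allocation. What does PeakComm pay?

PeakComm pays $18M.

Efficient allocation: PeakComm→Band A ($862M), AzureWave→Band C ($622M), Meridian→Band F ($815M), Pulse→Band D ($743M); total welfare W = $3042M.
PeakComm receives Band A at value $862M, so the others get W − 862 = $2180M.
Without PeakComm: best allocation of the remaining 3 bidders over all 4 bands is AzureWave→Band C ($622M), Meridian→Band A ($833M), Pulse→Band D ($743M), total $2198M.
VCG payment = (others' best without PeakComm) − (others' welfare with PeakComm) = 2198 − 2180 = $18M.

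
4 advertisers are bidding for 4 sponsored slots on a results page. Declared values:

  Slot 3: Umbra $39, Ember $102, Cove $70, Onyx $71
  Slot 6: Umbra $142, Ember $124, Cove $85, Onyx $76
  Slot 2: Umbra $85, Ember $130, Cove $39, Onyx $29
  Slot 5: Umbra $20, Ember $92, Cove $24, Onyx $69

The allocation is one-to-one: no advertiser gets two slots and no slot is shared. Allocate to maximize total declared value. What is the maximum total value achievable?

Maximum total: $411

Optimal: Umbra→Slot 6 ($142), Ember→Slot 2 ($130), Cove→Slot 3 ($70), Onyx→Slot 5 ($69) — total 142+130+70+69 = $411.
Checked against all permutations: $411 is optimal.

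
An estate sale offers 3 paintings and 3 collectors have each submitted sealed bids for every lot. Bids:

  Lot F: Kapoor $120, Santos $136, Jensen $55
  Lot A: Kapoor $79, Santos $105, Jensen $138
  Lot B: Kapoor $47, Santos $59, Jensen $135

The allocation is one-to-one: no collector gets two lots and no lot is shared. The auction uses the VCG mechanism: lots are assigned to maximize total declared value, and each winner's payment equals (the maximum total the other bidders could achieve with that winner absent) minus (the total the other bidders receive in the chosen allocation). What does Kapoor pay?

Efficient allocation: Kapoor→Lot F ($120), Santos→Lot A ($105), Jensen→Lot B ($135); total welfare W = $360.
Kapoor receives Lot F at value $120, so the others get W − 120 = $240.
Without Kapoor: best allocation of the remaining 2 bidders over all 3 lots is Santos→Lot F ($136), Jensen→Lot A ($138), total $274.
VCG payment = (others' best without Kapoor) − (others' welfare with Kapoor) = 274 − 240 = $34.

Kapoor pays $34.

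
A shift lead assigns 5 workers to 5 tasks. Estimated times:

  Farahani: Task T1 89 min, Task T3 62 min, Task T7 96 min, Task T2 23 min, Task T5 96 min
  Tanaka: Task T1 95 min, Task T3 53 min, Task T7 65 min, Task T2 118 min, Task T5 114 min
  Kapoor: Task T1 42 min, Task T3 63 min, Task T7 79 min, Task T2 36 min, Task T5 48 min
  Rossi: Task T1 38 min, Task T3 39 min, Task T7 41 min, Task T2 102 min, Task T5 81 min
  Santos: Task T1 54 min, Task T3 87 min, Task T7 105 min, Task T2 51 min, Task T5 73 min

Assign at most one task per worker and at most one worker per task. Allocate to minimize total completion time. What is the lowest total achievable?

Minimum total: 219 min

This is a one-to-one assignment (minimum-cost bipartite matching).
Optimal: Farahani→Task T2 (23 min), Tanaka→Task T3 (53 min), Kapoor→Task T5 (48 min), Rossi→Task T7 (41 min), Santos→Task T1 (54 min) — total 23+53+48+41+54 = 219 min.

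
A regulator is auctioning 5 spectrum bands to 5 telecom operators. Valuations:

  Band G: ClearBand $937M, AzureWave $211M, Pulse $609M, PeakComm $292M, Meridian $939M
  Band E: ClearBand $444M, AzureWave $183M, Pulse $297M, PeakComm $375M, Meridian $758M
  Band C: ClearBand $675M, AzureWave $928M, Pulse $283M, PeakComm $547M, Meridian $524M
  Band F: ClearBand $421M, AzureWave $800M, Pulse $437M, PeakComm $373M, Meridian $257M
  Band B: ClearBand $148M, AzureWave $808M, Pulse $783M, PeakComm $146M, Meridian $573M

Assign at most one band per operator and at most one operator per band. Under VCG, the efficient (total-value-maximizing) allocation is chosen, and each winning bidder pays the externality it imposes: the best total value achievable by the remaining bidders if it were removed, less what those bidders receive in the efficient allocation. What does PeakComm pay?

Efficient allocation: ClearBand→Band G ($937M), AzureWave→Band F ($800M), Pulse→Band B ($783M), PeakComm→Band C ($547M), Meridian→Band E ($758M); total welfare W = $3825M.
PeakComm receives Band C at value $547M, so the others get W − 547 = $3278M.
Without PeakComm: best allocation of the remaining 4 bidders over all 5 bands is ClearBand→Band G ($937M), AzureWave→Band C ($928M), Pulse→Band B ($783M), Meridian→Band E ($758M), total $3406M.
VCG payment = (others' best without PeakComm) − (others' welfare with PeakComm) = 3406 − 3278 = $128M.

PeakComm pays $128M.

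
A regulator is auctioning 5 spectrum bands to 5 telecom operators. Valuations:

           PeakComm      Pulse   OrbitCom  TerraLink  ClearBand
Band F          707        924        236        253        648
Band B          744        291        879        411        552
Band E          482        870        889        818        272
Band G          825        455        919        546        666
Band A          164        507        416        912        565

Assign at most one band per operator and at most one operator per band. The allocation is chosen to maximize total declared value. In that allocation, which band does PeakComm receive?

PeakComm receives Band B.

Optimal: PeakComm→Band B ($744M), Pulse→Band F ($924M), OrbitCom→Band E ($889M), TerraLink→Band A ($912M), ClearBand→Band G ($666M) — total 744+924+889+912+666 = $4135M.
PeakComm's own top band is Band G ($825M), but forcing PeakComm→Band G and reassigning the rest optimally gives only $4134M — worse by 1.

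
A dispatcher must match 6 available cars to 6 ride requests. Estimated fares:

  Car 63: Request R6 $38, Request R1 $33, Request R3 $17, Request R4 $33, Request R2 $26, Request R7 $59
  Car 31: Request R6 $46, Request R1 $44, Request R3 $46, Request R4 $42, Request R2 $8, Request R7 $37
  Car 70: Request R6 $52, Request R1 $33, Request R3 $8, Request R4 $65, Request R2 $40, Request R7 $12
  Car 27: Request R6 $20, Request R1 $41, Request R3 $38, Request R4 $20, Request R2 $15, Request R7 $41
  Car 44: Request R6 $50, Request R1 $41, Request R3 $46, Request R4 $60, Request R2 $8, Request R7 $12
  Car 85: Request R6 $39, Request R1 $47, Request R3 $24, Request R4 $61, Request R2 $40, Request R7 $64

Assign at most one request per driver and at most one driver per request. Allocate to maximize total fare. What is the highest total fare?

Optimal: Car 63→Request R7 ($59), Car 31→Request R3 ($46), Car 70→Request R4 ($65), Car 27→Request R1 ($41), Car 44→Request R6 ($50), Car 85→Request R2 ($40) — total 59+46+65+41+50+40 = $301.
Column-greedy (each request in turn goes to its best remaining driver) gives $272, worse by 29.
Next-best assignment: Car 63→Request R7, Car 31→Request R3, Car 70→Request R6, Car 27→Request R1, Car 44→Request R4, Car 85→Request R2 = $298.
Every other assignment is strictly worse.

Max total: $301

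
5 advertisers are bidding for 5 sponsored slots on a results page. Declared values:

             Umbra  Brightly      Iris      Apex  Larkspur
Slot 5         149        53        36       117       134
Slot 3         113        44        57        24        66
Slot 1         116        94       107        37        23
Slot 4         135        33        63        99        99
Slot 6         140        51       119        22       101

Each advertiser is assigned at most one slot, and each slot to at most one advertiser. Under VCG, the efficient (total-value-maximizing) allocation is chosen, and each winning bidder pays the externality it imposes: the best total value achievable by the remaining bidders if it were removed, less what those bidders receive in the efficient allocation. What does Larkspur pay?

Larkspur pays $40.

Efficient allocation: Umbra→Slot 3 ($113), Brightly→Slot 1 ($94), Iris→Slot 6 ($119), Apex→Slot 4 ($99), Larkspur→Slot 5 ($134); total welfare W = $559.
Larkspur receives Slot 5 at value $134, so the others get W − 134 = $425.
Without Larkspur: best allocation of the remaining 4 bidders over all 5 slots is Umbra→Slot 4 ($135), Brightly→Slot 1 ($94), Iris→Slot 6 ($119), Apex→Slot 5 ($117), total $465.
VCG payment = (others' best without Larkspur) − (others' welfare with Larkspur) = 465 − 425 = $40.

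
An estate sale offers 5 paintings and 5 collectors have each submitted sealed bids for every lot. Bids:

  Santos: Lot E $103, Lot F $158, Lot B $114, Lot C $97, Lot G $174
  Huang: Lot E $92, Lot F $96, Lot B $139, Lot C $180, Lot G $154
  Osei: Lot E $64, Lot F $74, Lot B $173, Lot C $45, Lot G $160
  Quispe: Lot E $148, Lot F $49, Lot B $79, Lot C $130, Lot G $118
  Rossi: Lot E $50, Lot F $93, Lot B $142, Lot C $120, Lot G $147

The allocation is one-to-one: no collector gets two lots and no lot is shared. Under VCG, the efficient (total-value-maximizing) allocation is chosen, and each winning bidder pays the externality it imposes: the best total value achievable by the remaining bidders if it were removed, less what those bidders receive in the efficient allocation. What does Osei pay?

Efficient allocation: Santos→Lot F ($158), Huang→Lot C ($180), Osei→Lot B ($173), Quispe→Lot E ($148), Rossi→Lot G ($147); total welfare W = $806.
Osei receives Lot B at value $173, so the others get W − 173 = $633.
Without Osei: best allocation of the remaining 4 bidders over all 5 lots is Santos→Lot G ($174), Huang→Lot C ($180), Quispe→Lot E ($148), Rossi→Lot B ($142), total $644.
VCG payment = (others' best without Osei) − (others' welfare with Osei) = 644 − 633 = $11.

Osei pays $11.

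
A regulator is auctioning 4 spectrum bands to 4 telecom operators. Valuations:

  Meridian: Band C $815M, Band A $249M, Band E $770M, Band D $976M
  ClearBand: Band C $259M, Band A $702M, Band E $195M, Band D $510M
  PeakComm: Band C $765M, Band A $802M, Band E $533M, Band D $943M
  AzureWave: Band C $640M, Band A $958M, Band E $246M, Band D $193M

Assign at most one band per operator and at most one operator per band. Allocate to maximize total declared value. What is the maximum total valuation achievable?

Optimal: Meridian→Band E ($770M), ClearBand→Band A ($702M), PeakComm→Band D ($943M), AzureWave→Band C ($640M) — total 770+702+943+640 = $3055M.
Row-greedy (each operator in turn takes its best remaining band) gives $2689M, worse by 366.

Maximum total: $3055M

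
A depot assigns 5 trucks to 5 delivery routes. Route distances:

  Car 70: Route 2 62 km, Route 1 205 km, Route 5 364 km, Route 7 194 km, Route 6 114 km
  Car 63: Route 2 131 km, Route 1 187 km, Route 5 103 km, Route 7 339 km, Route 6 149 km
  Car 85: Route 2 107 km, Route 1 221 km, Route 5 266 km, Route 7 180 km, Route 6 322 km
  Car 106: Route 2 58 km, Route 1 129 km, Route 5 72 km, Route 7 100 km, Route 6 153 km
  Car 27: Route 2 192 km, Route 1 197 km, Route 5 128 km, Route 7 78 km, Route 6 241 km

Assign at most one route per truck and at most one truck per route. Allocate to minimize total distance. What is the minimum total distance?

Treat this as an assignment problem: match each truck to one route.
Optimal: Car 70→Route 6 (114 km), Car 63→Route 5 (103 km), Car 85→Route 2 (107 km), Car 106→Route 1 (129 km), Car 27→Route 7 (78 km) — total 114+103+107+129+78 = 531 km.
No other one-to-one assignment undercuts 531 km.

Minimum total: 531 km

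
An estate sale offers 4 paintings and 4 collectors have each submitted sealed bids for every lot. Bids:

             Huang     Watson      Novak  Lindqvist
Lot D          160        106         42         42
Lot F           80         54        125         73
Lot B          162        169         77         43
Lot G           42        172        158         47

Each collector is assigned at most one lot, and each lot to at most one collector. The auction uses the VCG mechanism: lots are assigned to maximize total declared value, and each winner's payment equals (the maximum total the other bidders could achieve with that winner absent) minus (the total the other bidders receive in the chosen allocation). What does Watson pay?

Watson pays $2.

Efficient allocation: Huang→Lot D ($160), Watson→Lot B ($169), Novak→Lot G ($158), Lindqvist→Lot F ($73); total welfare W = $560.
Watson receives Lot B at value $169, so the others get W − 169 = $391.
Without Watson: best allocation of the remaining 3 bidders over all 4 lots is Huang→Lot B ($162), Novak→Lot G ($158), Lindqvist→Lot F ($73), total $393.
VCG payment = (others' best without Watson) − (others' welfare with Watson) = 393 − 391 = $2.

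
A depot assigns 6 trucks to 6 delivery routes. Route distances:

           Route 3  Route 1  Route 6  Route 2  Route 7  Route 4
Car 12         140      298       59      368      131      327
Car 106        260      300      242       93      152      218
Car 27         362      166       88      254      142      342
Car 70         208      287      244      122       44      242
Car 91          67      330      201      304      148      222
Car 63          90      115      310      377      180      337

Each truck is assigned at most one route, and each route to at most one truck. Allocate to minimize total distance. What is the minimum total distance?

This is a one-to-one assignment (minimum-cost bipartite matching).
Optimal: Car 12→Route 6 (59 km), Car 106→Route 2 (93 km), Car 27→Route 1 (166 km), Car 70→Route 7 (44 km), Car 91→Route 4 (222 km), Car 63→Route 3 (90 km) — total 59+93+166+44+222+90 = 674 km.
Row-greedy (each truck in turn takes its cheapest remaining route) gives 839 km, worse by 165.
Next-best assignment: Car 12→Route 3, Car 106→Route 2, Car 27→Route 6, Car 70→Route 7, Car 91→Route 4, Car 63→Route 1 = 702 km.
Checked against all permutations: 674 km is optimal.

Min total: 674 km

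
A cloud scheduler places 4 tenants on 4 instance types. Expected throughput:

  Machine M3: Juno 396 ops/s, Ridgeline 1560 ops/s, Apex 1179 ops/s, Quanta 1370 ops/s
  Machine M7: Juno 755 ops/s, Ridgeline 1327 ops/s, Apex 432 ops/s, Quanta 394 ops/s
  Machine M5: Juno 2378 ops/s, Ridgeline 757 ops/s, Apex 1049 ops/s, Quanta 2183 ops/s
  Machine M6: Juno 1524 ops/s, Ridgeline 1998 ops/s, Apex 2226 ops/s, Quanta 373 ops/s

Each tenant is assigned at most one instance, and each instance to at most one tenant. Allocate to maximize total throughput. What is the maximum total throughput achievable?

Maximum total: 7301 ops/s

Optimal: Juno→Machine M5 (2378 ops/s), Ridgeline→Machine M7 (1327 ops/s), Apex→Machine M6 (2226 ops/s), Quanta→Machine M3 (1370 ops/s) — total 2378+1327+2226+1370 = 7301 ops/s.
Column-greedy (each instance in turn goes to its best remaining tenant) gives 6724 ops/s, worse by 577.
Next-best assignment: Juno→Machine M7, Ridgeline→Machine M3, Apex→Machine M6, Quanta→Machine M5 = 6724 ops/s.
Checked against all permutations: 7301 ops/s is optimal.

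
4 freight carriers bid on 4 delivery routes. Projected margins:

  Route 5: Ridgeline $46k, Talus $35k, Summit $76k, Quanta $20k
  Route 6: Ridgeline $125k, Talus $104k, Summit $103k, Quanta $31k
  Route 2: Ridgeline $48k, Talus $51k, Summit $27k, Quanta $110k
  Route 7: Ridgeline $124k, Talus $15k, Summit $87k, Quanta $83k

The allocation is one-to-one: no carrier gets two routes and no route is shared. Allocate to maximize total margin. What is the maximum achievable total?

Max total: $414k

Optimal: Ridgeline→Route 7 ($124k), Talus→Route 6 ($104k), Summit→Route 5 ($76k), Quanta→Route 2 ($110k) — total 124+104+76+110 = $414k.
Max-entry greedy (repeatedly take the single best remaining cell) gives $357k, worse by 57.
Next-best assignment: Ridgeline→Route 7, Talus→Route 5, Summit→Route 6, Quanta→Route 2 = $372k.
Swapping Quanta↔Talus (Quanta→Route 6 $31k, Talus→Route 2 $51k) loses 132.
No other one-to-one assignment exceeds $414k.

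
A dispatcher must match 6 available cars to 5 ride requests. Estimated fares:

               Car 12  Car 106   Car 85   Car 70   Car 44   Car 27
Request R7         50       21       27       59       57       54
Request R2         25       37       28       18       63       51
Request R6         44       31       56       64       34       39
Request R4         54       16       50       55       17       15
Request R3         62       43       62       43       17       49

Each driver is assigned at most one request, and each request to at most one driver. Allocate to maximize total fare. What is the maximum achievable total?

Optimal: Car 27→Request R7 ($54), Car 44→Request R2 ($63), Car 70→Request R6 ($64), Car 12→Request R4 ($54), Car 85→Request R3 ($62) — total 54+63+64+54+62 = $297.
Max-entry greedy (repeatedly take the single best remaining cell) gives $293, worse by 4.
No other one-to-one assignment exceeds $297.

Max total: $297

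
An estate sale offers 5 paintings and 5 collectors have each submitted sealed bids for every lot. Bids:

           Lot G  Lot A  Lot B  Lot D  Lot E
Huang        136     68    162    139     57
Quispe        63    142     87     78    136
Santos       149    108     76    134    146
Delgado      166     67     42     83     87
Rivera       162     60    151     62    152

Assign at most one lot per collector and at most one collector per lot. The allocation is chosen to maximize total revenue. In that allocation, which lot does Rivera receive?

Rivera receives Lot E.

Optimal: Huang→Lot B ($162), Quispe→Lot A ($142), Santos→Lot D ($134), Delgado→Lot G ($166), Rivera→Lot E ($152) — total 162+142+134+166+152 = $756.
Row-greedy (each collector in turn takes its best remaining lot) gives $602, worse by 154.
Swapping Quispe↔Rivera (Quispe→Lot E $136, Rivera→Lot A $60) loses 98.
Rivera's own top lot is Lot G ($162), but forcing Rivera→Lot G and reassigning the rest optimally gives only $695 — worse by 61.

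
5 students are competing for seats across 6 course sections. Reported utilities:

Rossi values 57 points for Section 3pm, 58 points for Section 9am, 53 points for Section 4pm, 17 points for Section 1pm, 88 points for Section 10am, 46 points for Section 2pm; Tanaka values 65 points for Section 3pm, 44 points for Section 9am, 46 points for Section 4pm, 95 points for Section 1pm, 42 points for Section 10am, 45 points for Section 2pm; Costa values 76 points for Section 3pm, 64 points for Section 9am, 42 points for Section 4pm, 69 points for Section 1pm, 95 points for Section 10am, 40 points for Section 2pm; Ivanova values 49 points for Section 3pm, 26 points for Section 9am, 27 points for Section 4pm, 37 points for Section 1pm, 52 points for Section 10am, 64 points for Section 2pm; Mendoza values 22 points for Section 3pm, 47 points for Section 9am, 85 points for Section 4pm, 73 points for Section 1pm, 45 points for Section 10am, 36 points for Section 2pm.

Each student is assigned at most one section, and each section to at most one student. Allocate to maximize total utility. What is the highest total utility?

Maximum total: 408 points

This is a one-to-one assignment (maximum-weight bipartite matching).
Optimal: Rossi→Section 10am (88 points), Tanaka→Section 1pm (95 points), Costa→Section 3pm (76 points), Ivanova→Section 2pm (64 points), Mendoza→Section 4pm (85 points) — total 88+95+76+64+85 = 408 points.
Column-greedy (each section in turn goes to its best remaining student) gives 366 points, worse by 42.
Every other assignment is strictly worse.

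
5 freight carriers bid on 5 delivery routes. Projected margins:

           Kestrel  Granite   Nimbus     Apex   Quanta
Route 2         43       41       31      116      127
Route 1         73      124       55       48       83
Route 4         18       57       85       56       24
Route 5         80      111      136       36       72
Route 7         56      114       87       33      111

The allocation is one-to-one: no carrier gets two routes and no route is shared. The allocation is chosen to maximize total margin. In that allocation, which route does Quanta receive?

Treat this as an assignment problem: match each carrier to one route.
Optimal: Kestrel→Route 5 ($80k), Granite→Route 1 ($124k), Nimbus→Route 4 ($85k), Apex→Route 2 ($116k), Quanta→Route 7 ($111k) — total 80+124+85+116+111 = $516k.
Max-entry greedy (repeatedly take the single best remaining cell) gives $499k, worse by 17.
Quanta's own top route is Route 2 ($127k), but forcing Quanta→Route 2 and reassigning the rest optimally gives only $506k — worse by 10.

Quanta receives Route 7.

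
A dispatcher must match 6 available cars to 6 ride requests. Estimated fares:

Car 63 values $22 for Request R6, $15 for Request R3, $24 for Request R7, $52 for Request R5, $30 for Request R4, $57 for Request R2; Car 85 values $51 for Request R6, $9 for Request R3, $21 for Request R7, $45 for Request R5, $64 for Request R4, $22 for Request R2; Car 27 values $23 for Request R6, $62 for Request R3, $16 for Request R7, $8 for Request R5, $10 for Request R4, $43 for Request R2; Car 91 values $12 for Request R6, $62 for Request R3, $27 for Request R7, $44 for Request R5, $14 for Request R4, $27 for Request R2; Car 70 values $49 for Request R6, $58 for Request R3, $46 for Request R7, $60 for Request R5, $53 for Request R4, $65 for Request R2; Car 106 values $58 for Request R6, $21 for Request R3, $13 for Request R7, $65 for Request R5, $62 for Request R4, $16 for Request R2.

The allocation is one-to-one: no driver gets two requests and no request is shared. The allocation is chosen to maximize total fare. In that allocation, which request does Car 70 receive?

Car 70 receives Request R7.

Optimal: Car 63→Request R2 ($57), Car 85→Request R4 ($64), Car 27→Request R3 ($62), Car 91→Request R5 ($44), Car 70→Request R7 ($46), Car 106→Request R6 ($58) — total 57+64+62+44+46+58 = $331.
Row-greedy (each driver in turn takes its best remaining request) gives $289, worse by 42.
Next-best assignment: Car 63→Request R5, Car 85→Request R4, Car 27→Request R3, Car 91→Request R7, Car 70→Request R2, Car 106→Request R6 = $328.
Car 70's own top request is Request R2 ($65), but forcing Car 70→Request R2 and reassigning the rest optimally gives only $328 — worse by 3.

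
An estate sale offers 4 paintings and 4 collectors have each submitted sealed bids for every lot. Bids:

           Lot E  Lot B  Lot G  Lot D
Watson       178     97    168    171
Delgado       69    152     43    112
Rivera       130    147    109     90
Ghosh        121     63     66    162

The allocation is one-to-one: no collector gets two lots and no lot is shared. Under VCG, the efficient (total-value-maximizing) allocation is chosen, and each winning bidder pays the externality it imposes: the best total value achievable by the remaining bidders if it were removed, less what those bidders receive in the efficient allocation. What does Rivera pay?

Efficient allocation: Watson→Lot G ($168), Delgado→Lot B ($152), Rivera→Lot E ($130), Ghosh→Lot D ($162); total welfare W = $612.
Rivera receives Lot E at value $130, so the others get W − 130 = $482.
Without Rivera: best allocation of the remaining 3 bidders over all 4 lots is Watson→Lot E ($178), Delgado→Lot B ($152), Ghosh→Lot D ($162), total $492.
VCG payment = (others' best without Rivera) − (others' welfare with Rivera) = 492 − 482 = $10.

Rivera pays $10.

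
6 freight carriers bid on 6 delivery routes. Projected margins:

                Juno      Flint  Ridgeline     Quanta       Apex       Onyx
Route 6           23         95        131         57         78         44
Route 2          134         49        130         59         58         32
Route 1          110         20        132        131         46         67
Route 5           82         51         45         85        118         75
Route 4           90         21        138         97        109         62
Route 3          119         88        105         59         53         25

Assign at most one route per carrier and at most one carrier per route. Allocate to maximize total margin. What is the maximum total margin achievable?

Optimal: Juno→Route 2 ($134k), Flint→Route 3 ($88k), Ridgeline→Route 6 ($131k), Quanta→Route 1 ($131k), Apex→Route 4 ($109k), Onyx→Route 5 ($75k) — total 134+88+131+131+109+75 = $668k.
Column-greedy (each route in turn goes to its best remaining carrier) gives $664k, worse by 4.
Next-best assignment: Juno→Route 2, Flint→Route 3, Ridgeline→Route 6, Quanta→Route 1, Apex→Route 5, Onyx→Route 4 = $664k.
Checked against all permutations: $668k is optimal.

Maximum total: $668k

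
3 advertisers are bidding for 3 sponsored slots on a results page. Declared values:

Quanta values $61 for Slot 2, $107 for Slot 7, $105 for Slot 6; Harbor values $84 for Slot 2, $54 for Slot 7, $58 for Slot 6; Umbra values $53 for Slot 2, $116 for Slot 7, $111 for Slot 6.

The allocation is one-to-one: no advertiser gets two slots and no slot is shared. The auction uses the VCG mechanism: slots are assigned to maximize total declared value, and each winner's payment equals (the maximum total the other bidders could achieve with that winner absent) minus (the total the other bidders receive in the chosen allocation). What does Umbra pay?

Efficient allocation: Quanta→Slot 6 ($105), Harbor→Slot 2 ($84), Umbra→Slot 7 ($116); total welfare W = $305.
Umbra receives Slot 7 at value $116, so the others get W − 116 = $189.
Without Umbra: best allocation of the remaining 2 bidders over all 3 slots is Quanta→Slot 7 ($107), Harbor→Slot 2 ($84), total $191.
VCG payment = (others' best without Umbra) − (others' welfare with Umbra) = 191 − 189 = $2.

Umbra pays $2.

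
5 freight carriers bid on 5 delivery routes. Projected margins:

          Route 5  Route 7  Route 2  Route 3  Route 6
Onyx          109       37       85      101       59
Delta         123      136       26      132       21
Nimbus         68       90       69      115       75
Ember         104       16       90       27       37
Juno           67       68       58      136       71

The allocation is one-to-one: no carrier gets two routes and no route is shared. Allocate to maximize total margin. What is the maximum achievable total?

Optimal: Onyx→Route 5 ($109k), Delta→Route 7 ($136k), Nimbus→Route 6 ($75k), Ember→Route 2 ($90k), Juno→Route 3 ($136k) — total 109+136+75+90+136 = $546k.
Column-greedy (each route in turn goes to its best remaining carrier) gives $498k, worse by 48.

Max total: $546k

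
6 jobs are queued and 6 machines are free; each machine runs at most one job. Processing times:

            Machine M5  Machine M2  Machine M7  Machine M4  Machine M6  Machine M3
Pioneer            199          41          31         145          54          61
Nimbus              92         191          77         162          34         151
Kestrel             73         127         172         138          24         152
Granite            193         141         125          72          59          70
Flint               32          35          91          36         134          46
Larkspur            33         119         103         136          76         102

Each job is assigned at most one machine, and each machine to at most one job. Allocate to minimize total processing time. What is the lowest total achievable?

Min total: 281 min

This is the linear assignment problem.
Optimal: Pioneer→Machine M2 (41 min), Nimbus→Machine M7 (77 min), Kestrel→Machine M6 (24 min), Granite→Machine M3 (70 min), Flint→Machine M4 (36 min), Larkspur→Machine M5 (33 min) — total 41+77+24+70+36+33 = 281 min.
Min-entry greedy (repeatedly take the single cheapest remaining cell) gives 438 min, worse by 157.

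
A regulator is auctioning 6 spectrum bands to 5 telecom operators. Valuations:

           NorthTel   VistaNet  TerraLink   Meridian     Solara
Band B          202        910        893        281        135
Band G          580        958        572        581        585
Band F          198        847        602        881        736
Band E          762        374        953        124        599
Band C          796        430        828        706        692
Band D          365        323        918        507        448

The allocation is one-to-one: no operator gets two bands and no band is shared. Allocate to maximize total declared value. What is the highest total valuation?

Maximum total: $4211M

Treat this as an assignment problem: match each operator to one band.
Optimal: NorthTel→Band E ($762M), VistaNet→Band G ($958M), TerraLink→Band D ($918M), Meridian→Band F ($881M), Solara→Band C ($692M) — total 762+958+918+881+692 = $4211M.
Max-entry greedy (repeatedly take the single best remaining cell) gives $4036M, worse by 175.
Next-best assignment: NorthTel→Band E, VistaNet→Band G, TerraLink→Band B, Meridian→Band F, Solara→Band C = $4186M.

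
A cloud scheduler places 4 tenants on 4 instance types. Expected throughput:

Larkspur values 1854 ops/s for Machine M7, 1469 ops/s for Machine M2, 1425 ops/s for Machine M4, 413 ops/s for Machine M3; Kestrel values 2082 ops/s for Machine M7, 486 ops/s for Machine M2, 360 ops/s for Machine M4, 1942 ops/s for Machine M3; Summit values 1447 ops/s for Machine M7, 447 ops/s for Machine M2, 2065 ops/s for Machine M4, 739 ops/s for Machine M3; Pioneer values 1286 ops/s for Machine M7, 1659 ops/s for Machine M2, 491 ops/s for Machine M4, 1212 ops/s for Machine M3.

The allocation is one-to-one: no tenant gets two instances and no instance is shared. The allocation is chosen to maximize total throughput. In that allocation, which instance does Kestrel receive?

This is the linear assignment problem.
Optimal: Larkspur→Machine M7 (1854 ops/s), Kestrel→Machine M3 (1942 ops/s), Summit→Machine M4 (2065 ops/s), Pioneer→Machine M2 (1659 ops/s) — total 1854+1942+2065+1659 = 7520 ops/s.
Column-greedy (each instance in turn goes to its best remaining tenant) gives 6219 ops/s, worse by 1301.
Swapping Summit↔Larkspur (Summit→Machine M7 1447 ops/s, Larkspur→Machine M4 1425 ops/s) loses 1047.
Kestrel's own top instance is Machine M7 (2082 ops/s), but forcing Kestrel→Machine M7 and reassigning the rest optimally gives only 6828 ops/s — worse by 692.

Kestrel receives Machine M3.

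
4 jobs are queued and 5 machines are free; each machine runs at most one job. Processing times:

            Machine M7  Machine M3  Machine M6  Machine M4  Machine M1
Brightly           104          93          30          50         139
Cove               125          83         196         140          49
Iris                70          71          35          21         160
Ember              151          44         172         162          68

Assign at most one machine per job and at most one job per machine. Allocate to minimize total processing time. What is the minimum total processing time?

Optimal: Brightly→Machine M6 (30 min), Cove→Machine M1 (49 min), Iris→Machine M4 (21 min), Ember→Machine M3 (44 min) — total 30+49+21+44 = 144 min.
Column-greedy (each machine in turn goes to its cheapest remaining job) gives 284 min, worse by 140.

Min total: 144 min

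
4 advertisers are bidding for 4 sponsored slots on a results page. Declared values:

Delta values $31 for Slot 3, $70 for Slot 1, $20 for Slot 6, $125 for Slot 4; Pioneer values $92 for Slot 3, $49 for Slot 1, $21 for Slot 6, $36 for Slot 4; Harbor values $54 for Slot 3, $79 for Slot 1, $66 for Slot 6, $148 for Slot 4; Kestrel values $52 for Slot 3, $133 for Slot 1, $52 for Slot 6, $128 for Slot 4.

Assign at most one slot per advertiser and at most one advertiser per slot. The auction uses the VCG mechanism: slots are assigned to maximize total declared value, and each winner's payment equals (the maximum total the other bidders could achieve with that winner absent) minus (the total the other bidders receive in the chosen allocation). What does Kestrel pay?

Kestrel pays $27.

Efficient allocation: Delta→Slot 4 ($125), Pioneer→Slot 3 ($92), Harbor→Slot 6 ($66), Kestrel→Slot 1 ($133); total welfare W = $416.
Kestrel receives Slot 1 at value $133, so the others get W − 133 = $283.
Without Kestrel: best allocation of the remaining 3 bidders over all 4 slots is Delta→Slot 1 ($70), Pioneer→Slot 3 ($92), Harbor→Slot 4 ($148), total $310.
VCG payment = (others' best without Kestrel) − (others' welfare with Kestrel) = 310 − 283 = $27.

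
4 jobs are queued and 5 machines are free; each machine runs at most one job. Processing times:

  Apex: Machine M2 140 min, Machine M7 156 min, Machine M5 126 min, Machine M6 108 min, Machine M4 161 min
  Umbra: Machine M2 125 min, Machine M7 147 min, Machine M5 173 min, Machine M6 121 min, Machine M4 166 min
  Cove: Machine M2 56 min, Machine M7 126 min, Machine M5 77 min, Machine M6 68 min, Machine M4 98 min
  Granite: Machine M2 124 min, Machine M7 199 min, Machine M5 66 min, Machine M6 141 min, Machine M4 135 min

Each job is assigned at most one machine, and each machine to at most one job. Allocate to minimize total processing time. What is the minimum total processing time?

Optimal: Apex→Machine M6 (108 min), Umbra→Machine M7 (147 min), Cove→Machine M2 (56 min), Granite→Machine M5 (66 min) — total 108+147+56+66 = 377 min.
Row-greedy (each job in turn takes its cheapest remaining machine) gives 445 min, worse by 68.
Next-best assignment: Apex→Machine M6, Umbra→Machine M4, Cove→Machine M2, Granite→Machine M5 = 396 min.
Checked against all permutations: 377 min is optimal.

Minimum total: 377 min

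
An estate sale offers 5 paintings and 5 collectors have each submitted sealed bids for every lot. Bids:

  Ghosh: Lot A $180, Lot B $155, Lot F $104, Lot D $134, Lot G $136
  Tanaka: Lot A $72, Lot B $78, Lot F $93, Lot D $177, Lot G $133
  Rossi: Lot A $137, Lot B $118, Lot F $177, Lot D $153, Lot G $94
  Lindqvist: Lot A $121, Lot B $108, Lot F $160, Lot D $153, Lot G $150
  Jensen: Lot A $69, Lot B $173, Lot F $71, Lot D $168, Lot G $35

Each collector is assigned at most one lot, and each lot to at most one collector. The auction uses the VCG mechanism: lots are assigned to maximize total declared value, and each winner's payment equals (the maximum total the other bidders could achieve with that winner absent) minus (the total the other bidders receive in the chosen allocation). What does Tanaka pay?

Tanaka pays $3.

Efficient allocation: Ghosh→Lot A ($180), Tanaka→Lot D ($177), Rossi→Lot F ($177), Lindqvist→Lot G ($150), Jensen→Lot B ($173); total welfare W = $857.
Tanaka receives Lot D at value $177, so the others get W − 177 = $680.
Without Tanaka: best allocation of the remaining 4 bidders over all 5 lots is Ghosh→Lot A ($180), Rossi→Lot F ($177), Lindqvist→Lot D ($153), Jensen→Lot B ($173), total $683.
VCG payment = (others' best without Tanaka) − (others' welfare with Tanaka) = 683 − 680 = $3.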